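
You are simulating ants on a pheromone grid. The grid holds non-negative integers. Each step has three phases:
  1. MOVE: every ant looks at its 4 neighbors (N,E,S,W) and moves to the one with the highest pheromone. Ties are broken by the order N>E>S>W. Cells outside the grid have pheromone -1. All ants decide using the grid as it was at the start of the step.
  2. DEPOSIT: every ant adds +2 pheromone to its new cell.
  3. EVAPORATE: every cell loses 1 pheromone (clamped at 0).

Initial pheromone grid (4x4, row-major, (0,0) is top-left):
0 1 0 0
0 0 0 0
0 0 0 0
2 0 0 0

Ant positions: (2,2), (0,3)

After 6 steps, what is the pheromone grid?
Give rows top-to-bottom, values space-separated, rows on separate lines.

After step 1: ants at (1,2),(1,3)
  0 0 0 0
  0 0 1 1
  0 0 0 0
  1 0 0 0
After step 2: ants at (1,3),(1,2)
  0 0 0 0
  0 0 2 2
  0 0 0 0
  0 0 0 0
After step 3: ants at (1,2),(1,3)
  0 0 0 0
  0 0 3 3
  0 0 0 0
  0 0 0 0
After step 4: ants at (1,3),(1,2)
  0 0 0 0
  0 0 4 4
  0 0 0 0
  0 0 0 0
After step 5: ants at (1,2),(1,3)
  0 0 0 0
  0 0 5 5
  0 0 0 0
  0 0 0 0
After step 6: ants at (1,3),(1,2)
  0 0 0 0
  0 0 6 6
  0 0 0 0
  0 0 0 0

0 0 0 0
0 0 6 6
0 0 0 0
0 0 0 0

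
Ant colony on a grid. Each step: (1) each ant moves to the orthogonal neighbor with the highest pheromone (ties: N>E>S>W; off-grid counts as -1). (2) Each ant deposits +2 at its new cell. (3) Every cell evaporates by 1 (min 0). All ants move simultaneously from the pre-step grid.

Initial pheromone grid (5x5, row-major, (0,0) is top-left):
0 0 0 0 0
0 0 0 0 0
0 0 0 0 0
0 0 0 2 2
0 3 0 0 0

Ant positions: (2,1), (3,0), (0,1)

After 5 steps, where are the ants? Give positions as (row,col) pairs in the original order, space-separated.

Step 1: ant0:(2,1)->N->(1,1) | ant1:(3,0)->N->(2,0) | ant2:(0,1)->E->(0,2)
  grid max=2 at (4,1)
Step 2: ant0:(1,1)->N->(0,1) | ant1:(2,0)->N->(1,0) | ant2:(0,2)->E->(0,3)
  grid max=1 at (0,1)
Step 3: ant0:(0,1)->E->(0,2) | ant1:(1,0)->N->(0,0) | ant2:(0,3)->E->(0,4)
  grid max=1 at (0,0)
Step 4: ant0:(0,2)->E->(0,3) | ant1:(0,0)->E->(0,1) | ant2:(0,4)->S->(1,4)
  grid max=1 at (0,1)
Step 5: ant0:(0,3)->E->(0,4) | ant1:(0,1)->E->(0,2) | ant2:(1,4)->N->(0,4)
  grid max=3 at (0,4)

(0,4) (0,2) (0,4)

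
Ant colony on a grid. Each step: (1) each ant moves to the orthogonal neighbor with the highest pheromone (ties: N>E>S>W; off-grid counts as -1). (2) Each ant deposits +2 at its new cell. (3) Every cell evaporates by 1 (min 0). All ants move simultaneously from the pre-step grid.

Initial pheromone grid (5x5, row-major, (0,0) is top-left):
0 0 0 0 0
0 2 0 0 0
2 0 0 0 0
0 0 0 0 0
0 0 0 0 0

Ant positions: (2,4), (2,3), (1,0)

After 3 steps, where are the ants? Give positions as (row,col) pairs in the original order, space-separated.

Step 1: ant0:(2,4)->N->(1,4) | ant1:(2,3)->N->(1,3) | ant2:(1,0)->E->(1,1)
  grid max=3 at (1,1)
Step 2: ant0:(1,4)->W->(1,3) | ant1:(1,3)->E->(1,4) | ant2:(1,1)->N->(0,1)
  grid max=2 at (1,1)
Step 3: ant0:(1,3)->E->(1,4) | ant1:(1,4)->W->(1,3) | ant2:(0,1)->S->(1,1)
  grid max=3 at (1,1)

(1,4) (1,3) (1,1)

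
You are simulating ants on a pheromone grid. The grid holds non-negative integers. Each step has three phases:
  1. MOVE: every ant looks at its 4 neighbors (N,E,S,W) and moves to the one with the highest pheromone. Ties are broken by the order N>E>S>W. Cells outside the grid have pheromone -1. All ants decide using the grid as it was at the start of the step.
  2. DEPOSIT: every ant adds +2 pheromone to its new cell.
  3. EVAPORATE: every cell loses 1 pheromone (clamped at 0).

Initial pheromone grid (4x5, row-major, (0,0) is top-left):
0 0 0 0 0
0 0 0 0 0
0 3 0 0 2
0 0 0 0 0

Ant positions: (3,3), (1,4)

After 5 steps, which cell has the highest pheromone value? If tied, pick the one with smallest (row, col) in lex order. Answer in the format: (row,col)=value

Step 1: ant0:(3,3)->N->(2,3) | ant1:(1,4)->S->(2,4)
  grid max=3 at (2,4)
Step 2: ant0:(2,3)->E->(2,4) | ant1:(2,4)->W->(2,3)
  grid max=4 at (2,4)
Step 3: ant0:(2,4)->W->(2,3) | ant1:(2,3)->E->(2,4)
  grid max=5 at (2,4)
Step 4: ant0:(2,3)->E->(2,4) | ant1:(2,4)->W->(2,3)
  grid max=6 at (2,4)
Step 5: ant0:(2,4)->W->(2,3) | ant1:(2,3)->E->(2,4)
  grid max=7 at (2,4)
Final grid:
  0 0 0 0 0
  0 0 0 0 0
  0 0 0 5 7
  0 0 0 0 0
Max pheromone 7 at (2,4)

Answer: (2,4)=7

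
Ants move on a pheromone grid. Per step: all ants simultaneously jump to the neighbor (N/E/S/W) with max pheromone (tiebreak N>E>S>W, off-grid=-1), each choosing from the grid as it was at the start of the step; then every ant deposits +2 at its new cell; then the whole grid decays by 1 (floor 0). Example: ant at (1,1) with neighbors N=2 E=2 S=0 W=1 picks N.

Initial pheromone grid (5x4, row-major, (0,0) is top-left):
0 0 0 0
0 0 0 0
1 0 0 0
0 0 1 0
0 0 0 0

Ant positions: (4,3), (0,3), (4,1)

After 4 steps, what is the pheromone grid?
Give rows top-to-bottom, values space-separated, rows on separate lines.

After step 1: ants at (3,3),(1,3),(3,1)
  0 0 0 0
  0 0 0 1
  0 0 0 0
  0 1 0 1
  0 0 0 0
After step 2: ants at (2,3),(0,3),(2,1)
  0 0 0 1
  0 0 0 0
  0 1 0 1
  0 0 0 0
  0 0 0 0
After step 3: ants at (1,3),(1,3),(1,1)
  0 0 0 0
  0 1 0 3
  0 0 0 0
  0 0 0 0
  0 0 0 0
After step 4: ants at (0,3),(0,3),(0,1)
  0 1 0 3
  0 0 0 2
  0 0 0 0
  0 0 0 0
  0 0 0 0

0 1 0 3
0 0 0 2
0 0 0 0
0 0 0 0
0 0 0 0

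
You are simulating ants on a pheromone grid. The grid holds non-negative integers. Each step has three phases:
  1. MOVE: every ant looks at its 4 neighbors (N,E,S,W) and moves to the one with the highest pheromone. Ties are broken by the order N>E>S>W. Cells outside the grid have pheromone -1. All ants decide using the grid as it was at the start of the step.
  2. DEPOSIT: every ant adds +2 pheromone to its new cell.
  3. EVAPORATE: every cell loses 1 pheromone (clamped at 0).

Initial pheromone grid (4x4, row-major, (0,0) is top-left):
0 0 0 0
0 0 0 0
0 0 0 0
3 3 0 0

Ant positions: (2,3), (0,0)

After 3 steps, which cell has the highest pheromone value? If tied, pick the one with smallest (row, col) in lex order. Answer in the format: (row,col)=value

Step 1: ant0:(2,3)->N->(1,3) | ant1:(0,0)->E->(0,1)
  grid max=2 at (3,0)
Step 2: ant0:(1,3)->N->(0,3) | ant1:(0,1)->E->(0,2)
  grid max=1 at (0,2)
Step 3: ant0:(0,3)->W->(0,2) | ant1:(0,2)->E->(0,3)
  grid max=2 at (0,2)
Final grid:
  0 0 2 2
  0 0 0 0
  0 0 0 0
  0 0 0 0
Max pheromone 2 at (0,2)

Answer: (0,2)=2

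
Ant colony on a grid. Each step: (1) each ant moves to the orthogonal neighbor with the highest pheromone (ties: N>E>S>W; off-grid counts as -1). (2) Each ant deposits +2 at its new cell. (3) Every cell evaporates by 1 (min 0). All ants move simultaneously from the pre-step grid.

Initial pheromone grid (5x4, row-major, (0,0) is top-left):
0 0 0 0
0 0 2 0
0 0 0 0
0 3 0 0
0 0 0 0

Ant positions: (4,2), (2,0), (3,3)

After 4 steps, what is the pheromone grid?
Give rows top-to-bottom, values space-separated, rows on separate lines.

After step 1: ants at (3,2),(1,0),(2,3)
  0 0 0 0
  1 0 1 0
  0 0 0 1
  0 2 1 0
  0 0 0 0
After step 2: ants at (3,1),(0,0),(1,3)
  1 0 0 0
  0 0 0 1
  0 0 0 0
  0 3 0 0
  0 0 0 0
After step 3: ants at (2,1),(0,1),(0,3)
  0 1 0 1
  0 0 0 0
  0 1 0 0
  0 2 0 0
  0 0 0 0
After step 4: ants at (3,1),(0,2),(1,3)
  0 0 1 0
  0 0 0 1
  0 0 0 0
  0 3 0 0
  0 0 0 0

0 0 1 0
0 0 0 1
0 0 0 0
0 3 0 0
0 0 0 0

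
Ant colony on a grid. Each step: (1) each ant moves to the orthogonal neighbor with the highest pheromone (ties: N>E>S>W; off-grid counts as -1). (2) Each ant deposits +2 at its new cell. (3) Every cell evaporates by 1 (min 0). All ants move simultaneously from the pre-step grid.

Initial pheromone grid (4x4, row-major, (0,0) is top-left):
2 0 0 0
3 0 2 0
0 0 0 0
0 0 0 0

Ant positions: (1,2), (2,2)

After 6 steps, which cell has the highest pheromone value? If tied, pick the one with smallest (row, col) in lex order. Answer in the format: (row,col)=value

Answer: (1,2)=8

Derivation:
Step 1: ant0:(1,2)->N->(0,2) | ant1:(2,2)->N->(1,2)
  grid max=3 at (1,2)
Step 2: ant0:(0,2)->S->(1,2) | ant1:(1,2)->N->(0,2)
  grid max=4 at (1,2)
Step 3: ant0:(1,2)->N->(0,2) | ant1:(0,2)->S->(1,2)
  grid max=5 at (1,2)
Step 4: ant0:(0,2)->S->(1,2) | ant1:(1,2)->N->(0,2)
  grid max=6 at (1,2)
Step 5: ant0:(1,2)->N->(0,2) | ant1:(0,2)->S->(1,2)
  grid max=7 at (1,2)
Step 6: ant0:(0,2)->S->(1,2) | ant1:(1,2)->N->(0,2)
  grid max=8 at (1,2)
Final grid:
  0 0 6 0
  0 0 8 0
  0 0 0 0
  0 0 0 0
Max pheromone 8 at (1,2)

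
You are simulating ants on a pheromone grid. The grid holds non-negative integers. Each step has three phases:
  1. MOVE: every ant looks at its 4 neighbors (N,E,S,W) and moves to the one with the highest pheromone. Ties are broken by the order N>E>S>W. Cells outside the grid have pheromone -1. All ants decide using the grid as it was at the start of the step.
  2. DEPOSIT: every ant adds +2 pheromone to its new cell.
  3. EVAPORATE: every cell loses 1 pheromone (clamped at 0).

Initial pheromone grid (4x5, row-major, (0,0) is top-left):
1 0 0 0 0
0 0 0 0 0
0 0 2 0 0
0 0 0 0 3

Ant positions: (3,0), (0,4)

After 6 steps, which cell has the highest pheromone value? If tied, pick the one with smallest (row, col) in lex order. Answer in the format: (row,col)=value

Step 1: ant0:(3,0)->N->(2,0) | ant1:(0,4)->S->(1,4)
  grid max=2 at (3,4)
Step 2: ant0:(2,0)->N->(1,0) | ant1:(1,4)->N->(0,4)
  grid max=1 at (0,4)
Step 3: ant0:(1,0)->N->(0,0) | ant1:(0,4)->S->(1,4)
  grid max=1 at (0,0)
Step 4: ant0:(0,0)->E->(0,1) | ant1:(1,4)->N->(0,4)
  grid max=1 at (0,1)
Step 5: ant0:(0,1)->E->(0,2) | ant1:(0,4)->S->(1,4)
  grid max=1 at (0,2)
Step 6: ant0:(0,2)->E->(0,3) | ant1:(1,4)->N->(0,4)
  grid max=1 at (0,3)
Final grid:
  0 0 0 1 1
  0 0 0 0 0
  0 0 0 0 0
  0 0 0 0 0
Max pheromone 1 at (0,3)

Answer: (0,3)=1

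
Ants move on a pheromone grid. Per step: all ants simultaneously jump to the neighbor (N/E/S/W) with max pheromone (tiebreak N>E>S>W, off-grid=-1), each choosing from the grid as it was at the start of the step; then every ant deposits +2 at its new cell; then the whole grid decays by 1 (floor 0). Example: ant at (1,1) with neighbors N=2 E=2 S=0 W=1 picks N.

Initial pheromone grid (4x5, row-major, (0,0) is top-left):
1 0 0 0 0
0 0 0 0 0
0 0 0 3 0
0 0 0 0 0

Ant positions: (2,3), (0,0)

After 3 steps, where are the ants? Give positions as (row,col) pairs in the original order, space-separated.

Step 1: ant0:(2,3)->N->(1,3) | ant1:(0,0)->E->(0,1)
  grid max=2 at (2,3)
Step 2: ant0:(1,3)->S->(2,3) | ant1:(0,1)->E->(0,2)
  grid max=3 at (2,3)
Step 3: ant0:(2,3)->N->(1,3) | ant1:(0,2)->E->(0,3)
  grid max=2 at (2,3)

(1,3) (0,3)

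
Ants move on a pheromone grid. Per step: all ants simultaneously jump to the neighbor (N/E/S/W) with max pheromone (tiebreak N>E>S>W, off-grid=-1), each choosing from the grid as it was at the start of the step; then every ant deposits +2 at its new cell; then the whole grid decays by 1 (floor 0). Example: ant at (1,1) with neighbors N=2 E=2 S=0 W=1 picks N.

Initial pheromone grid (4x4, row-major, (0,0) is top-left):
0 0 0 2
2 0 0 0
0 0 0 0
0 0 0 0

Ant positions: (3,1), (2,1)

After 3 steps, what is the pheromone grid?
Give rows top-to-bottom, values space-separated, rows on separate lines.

After step 1: ants at (2,1),(1,1)
  0 0 0 1
  1 1 0 0
  0 1 0 0
  0 0 0 0
After step 2: ants at (1,1),(2,1)
  0 0 0 0
  0 2 0 0
  0 2 0 0
  0 0 0 0
After step 3: ants at (2,1),(1,1)
  0 0 0 0
  0 3 0 0
  0 3 0 0
  0 0 0 0

0 0 0 0
0 3 0 0
0 3 0 0
0 0 0 0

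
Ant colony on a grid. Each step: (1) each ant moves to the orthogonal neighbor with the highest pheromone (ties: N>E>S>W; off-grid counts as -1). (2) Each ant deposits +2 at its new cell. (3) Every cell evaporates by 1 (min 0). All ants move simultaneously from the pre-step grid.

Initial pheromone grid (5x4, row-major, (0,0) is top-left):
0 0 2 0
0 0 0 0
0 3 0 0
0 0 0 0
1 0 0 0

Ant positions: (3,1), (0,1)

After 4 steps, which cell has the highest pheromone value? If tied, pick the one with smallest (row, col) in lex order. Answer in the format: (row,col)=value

Answer: (2,1)=3

Derivation:
Step 1: ant0:(3,1)->N->(2,1) | ant1:(0,1)->E->(0,2)
  grid max=4 at (2,1)
Step 2: ant0:(2,1)->N->(1,1) | ant1:(0,2)->E->(0,3)
  grid max=3 at (2,1)
Step 3: ant0:(1,1)->S->(2,1) | ant1:(0,3)->W->(0,2)
  grid max=4 at (2,1)
Step 4: ant0:(2,1)->N->(1,1) | ant1:(0,2)->E->(0,3)
  grid max=3 at (2,1)
Final grid:
  0 0 2 1
  0 1 0 0
  0 3 0 0
  0 0 0 0
  0 0 0 0
Max pheromone 3 at (2,1)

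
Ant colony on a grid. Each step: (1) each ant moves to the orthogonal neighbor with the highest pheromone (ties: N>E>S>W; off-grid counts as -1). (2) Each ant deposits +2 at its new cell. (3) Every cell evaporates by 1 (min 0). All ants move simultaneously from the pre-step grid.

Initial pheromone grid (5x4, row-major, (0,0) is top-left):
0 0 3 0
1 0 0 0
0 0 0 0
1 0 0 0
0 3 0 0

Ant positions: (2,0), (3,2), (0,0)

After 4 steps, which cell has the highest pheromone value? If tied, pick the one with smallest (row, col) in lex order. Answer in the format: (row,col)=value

Answer: (0,0)=5

Derivation:
Step 1: ant0:(2,0)->N->(1,0) | ant1:(3,2)->N->(2,2) | ant2:(0,0)->S->(1,0)
  grid max=4 at (1,0)
Step 2: ant0:(1,0)->N->(0,0) | ant1:(2,2)->N->(1,2) | ant2:(1,0)->N->(0,0)
  grid max=3 at (0,0)
Step 3: ant0:(0,0)->S->(1,0) | ant1:(1,2)->N->(0,2) | ant2:(0,0)->S->(1,0)
  grid max=6 at (1,0)
Step 4: ant0:(1,0)->N->(0,0) | ant1:(0,2)->E->(0,3) | ant2:(1,0)->N->(0,0)
  grid max=5 at (0,0)
Final grid:
  5 0 1 1
  5 0 0 0
  0 0 0 0
  0 0 0 0
  0 0 0 0
Max pheromone 5 at (0,0)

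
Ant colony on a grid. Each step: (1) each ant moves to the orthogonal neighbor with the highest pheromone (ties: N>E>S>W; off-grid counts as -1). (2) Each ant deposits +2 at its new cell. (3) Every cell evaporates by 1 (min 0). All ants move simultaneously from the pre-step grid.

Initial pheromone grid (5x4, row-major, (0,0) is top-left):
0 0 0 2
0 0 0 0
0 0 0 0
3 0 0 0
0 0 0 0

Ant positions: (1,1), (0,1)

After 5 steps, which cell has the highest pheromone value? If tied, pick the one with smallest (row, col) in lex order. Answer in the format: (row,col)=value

Step 1: ant0:(1,1)->N->(0,1) | ant1:(0,1)->E->(0,2)
  grid max=2 at (3,0)
Step 2: ant0:(0,1)->E->(0,2) | ant1:(0,2)->E->(0,3)
  grid max=2 at (0,2)
Step 3: ant0:(0,2)->E->(0,3) | ant1:(0,3)->W->(0,2)
  grid max=3 at (0,2)
Step 4: ant0:(0,3)->W->(0,2) | ant1:(0,2)->E->(0,3)
  grid max=4 at (0,2)
Step 5: ant0:(0,2)->E->(0,3) | ant1:(0,3)->W->(0,2)
  grid max=5 at (0,2)
Final grid:
  0 0 5 5
  0 0 0 0
  0 0 0 0
  0 0 0 0
  0 0 0 0
Max pheromone 5 at (0,2)

Answer: (0,2)=5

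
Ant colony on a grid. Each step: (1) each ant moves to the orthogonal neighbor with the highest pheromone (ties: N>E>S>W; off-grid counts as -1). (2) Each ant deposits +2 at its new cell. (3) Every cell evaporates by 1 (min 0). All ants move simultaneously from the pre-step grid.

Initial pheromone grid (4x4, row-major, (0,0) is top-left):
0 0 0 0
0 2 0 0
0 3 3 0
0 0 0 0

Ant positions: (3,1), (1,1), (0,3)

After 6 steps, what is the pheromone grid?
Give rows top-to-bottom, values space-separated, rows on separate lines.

After step 1: ants at (2,1),(2,1),(1,3)
  0 0 0 0
  0 1 0 1
  0 6 2 0
  0 0 0 0
After step 2: ants at (2,2),(2,2),(0,3)
  0 0 0 1
  0 0 0 0
  0 5 5 0
  0 0 0 0
After step 3: ants at (2,1),(2,1),(1,3)
  0 0 0 0
  0 0 0 1
  0 8 4 0
  0 0 0 0
After step 4: ants at (2,2),(2,2),(0,3)
  0 0 0 1
  0 0 0 0
  0 7 7 0
  0 0 0 0
After step 5: ants at (2,1),(2,1),(1,3)
  0 0 0 0
  0 0 0 1
  0 10 6 0
  0 0 0 0
After step 6: ants at (2,2),(2,2),(0,3)
  0 0 0 1
  0 0 0 0
  0 9 9 0
  0 0 0 0

0 0 0 1
0 0 0 0
0 9 9 0
0 0 0 0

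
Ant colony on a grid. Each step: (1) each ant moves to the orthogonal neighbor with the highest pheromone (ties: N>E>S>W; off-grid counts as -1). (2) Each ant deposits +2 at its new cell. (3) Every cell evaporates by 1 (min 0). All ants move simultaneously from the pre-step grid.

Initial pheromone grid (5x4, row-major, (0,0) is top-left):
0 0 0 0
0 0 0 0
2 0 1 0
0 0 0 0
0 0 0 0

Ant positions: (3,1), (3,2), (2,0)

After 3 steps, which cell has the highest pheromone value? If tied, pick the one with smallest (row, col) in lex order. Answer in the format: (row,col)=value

Step 1: ant0:(3,1)->N->(2,1) | ant1:(3,2)->N->(2,2) | ant2:(2,0)->N->(1,0)
  grid max=2 at (2,2)
Step 2: ant0:(2,1)->E->(2,2) | ant1:(2,2)->W->(2,1) | ant2:(1,0)->S->(2,0)
  grid max=3 at (2,2)
Step 3: ant0:(2,2)->W->(2,1) | ant1:(2,1)->E->(2,2) | ant2:(2,0)->E->(2,1)
  grid max=5 at (2,1)
Final grid:
  0 0 0 0
  0 0 0 0
  1 5 4 0
  0 0 0 0
  0 0 0 0
Max pheromone 5 at (2,1)

Answer: (2,1)=5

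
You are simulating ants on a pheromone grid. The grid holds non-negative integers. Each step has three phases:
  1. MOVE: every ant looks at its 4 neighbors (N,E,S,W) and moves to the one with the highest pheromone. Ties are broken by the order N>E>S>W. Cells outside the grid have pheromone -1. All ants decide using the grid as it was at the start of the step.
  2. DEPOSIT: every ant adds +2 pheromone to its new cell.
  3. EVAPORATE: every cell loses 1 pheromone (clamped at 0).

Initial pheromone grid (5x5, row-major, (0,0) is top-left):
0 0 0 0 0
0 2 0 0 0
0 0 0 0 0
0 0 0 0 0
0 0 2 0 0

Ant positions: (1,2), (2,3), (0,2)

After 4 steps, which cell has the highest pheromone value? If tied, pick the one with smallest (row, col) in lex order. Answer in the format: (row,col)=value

Step 1: ant0:(1,2)->W->(1,1) | ant1:(2,3)->N->(1,3) | ant2:(0,2)->E->(0,3)
  grid max=3 at (1,1)
Step 2: ant0:(1,1)->N->(0,1) | ant1:(1,3)->N->(0,3) | ant2:(0,3)->S->(1,3)
  grid max=2 at (0,3)
Step 3: ant0:(0,1)->S->(1,1) | ant1:(0,3)->S->(1,3) | ant2:(1,3)->N->(0,3)
  grid max=3 at (0,3)
Step 4: ant0:(1,1)->N->(0,1) | ant1:(1,3)->N->(0,3) | ant2:(0,3)->S->(1,3)
  grid max=4 at (0,3)
Final grid:
  0 1 0 4 0
  0 2 0 4 0
  0 0 0 0 0
  0 0 0 0 0
  0 0 0 0 0
Max pheromone 4 at (0,3)

Answer: (0,3)=4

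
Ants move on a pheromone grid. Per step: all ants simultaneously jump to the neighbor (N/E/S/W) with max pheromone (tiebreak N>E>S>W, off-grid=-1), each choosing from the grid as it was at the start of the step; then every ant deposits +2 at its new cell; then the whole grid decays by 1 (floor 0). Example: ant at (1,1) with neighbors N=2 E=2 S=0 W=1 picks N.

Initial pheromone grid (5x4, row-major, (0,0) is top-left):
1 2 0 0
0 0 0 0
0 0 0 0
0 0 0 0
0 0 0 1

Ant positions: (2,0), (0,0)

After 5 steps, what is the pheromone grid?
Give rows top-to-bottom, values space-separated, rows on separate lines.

After step 1: ants at (1,0),(0,1)
  0 3 0 0
  1 0 0 0
  0 0 0 0
  0 0 0 0
  0 0 0 0
After step 2: ants at (0,0),(0,2)
  1 2 1 0
  0 0 0 0
  0 0 0 0
  0 0 0 0
  0 0 0 0
After step 3: ants at (0,1),(0,1)
  0 5 0 0
  0 0 0 0
  0 0 0 0
  0 0 0 0
  0 0 0 0
After step 4: ants at (0,2),(0,2)
  0 4 3 0
  0 0 0 0
  0 0 0 0
  0 0 0 0
  0 0 0 0
After step 5: ants at (0,1),(0,1)
  0 7 2 0
  0 0 0 0
  0 0 0 0
  0 0 0 0
  0 0 0 0

0 7 2 0
0 0 0 0
0 0 0 0
0 0 0 0
0 0 0 0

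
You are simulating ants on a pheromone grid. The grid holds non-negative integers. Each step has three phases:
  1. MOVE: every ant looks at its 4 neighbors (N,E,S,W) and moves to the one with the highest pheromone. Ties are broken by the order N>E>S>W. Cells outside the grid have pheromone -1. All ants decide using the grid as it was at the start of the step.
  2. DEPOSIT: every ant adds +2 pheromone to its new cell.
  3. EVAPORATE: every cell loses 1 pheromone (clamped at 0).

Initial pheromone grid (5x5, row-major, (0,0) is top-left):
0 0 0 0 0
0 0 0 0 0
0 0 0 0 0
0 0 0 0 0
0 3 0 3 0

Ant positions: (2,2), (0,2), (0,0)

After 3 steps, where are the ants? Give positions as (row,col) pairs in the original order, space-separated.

Step 1: ant0:(2,2)->N->(1,2) | ant1:(0,2)->E->(0,3) | ant2:(0,0)->E->(0,1)
  grid max=2 at (4,1)
Step 2: ant0:(1,2)->N->(0,2) | ant1:(0,3)->E->(0,4) | ant2:(0,1)->E->(0,2)
  grid max=3 at (0,2)
Step 3: ant0:(0,2)->E->(0,3) | ant1:(0,4)->S->(1,4) | ant2:(0,2)->E->(0,3)
  grid max=3 at (0,3)

(0,3) (1,4) (0,3)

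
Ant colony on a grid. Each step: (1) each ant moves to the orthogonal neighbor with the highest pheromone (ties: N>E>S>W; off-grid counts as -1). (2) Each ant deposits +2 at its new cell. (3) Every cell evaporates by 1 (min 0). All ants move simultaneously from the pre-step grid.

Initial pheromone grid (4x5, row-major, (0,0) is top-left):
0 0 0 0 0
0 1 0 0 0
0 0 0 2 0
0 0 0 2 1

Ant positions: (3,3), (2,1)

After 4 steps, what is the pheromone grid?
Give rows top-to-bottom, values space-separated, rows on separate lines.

After step 1: ants at (2,3),(1,1)
  0 0 0 0 0
  0 2 0 0 0
  0 0 0 3 0
  0 0 0 1 0
After step 2: ants at (3,3),(0,1)
  0 1 0 0 0
  0 1 0 0 0
  0 0 0 2 0
  0 0 0 2 0
After step 3: ants at (2,3),(1,1)
  0 0 0 0 0
  0 2 0 0 0
  0 0 0 3 0
  0 0 0 1 0
After step 4: ants at (3,3),(0,1)
  0 1 0 0 0
  0 1 0 0 0
  0 0 0 2 0
  0 0 0 2 0

0 1 0 0 0
0 1 0 0 0
0 0 0 2 0
0 0 0 2 0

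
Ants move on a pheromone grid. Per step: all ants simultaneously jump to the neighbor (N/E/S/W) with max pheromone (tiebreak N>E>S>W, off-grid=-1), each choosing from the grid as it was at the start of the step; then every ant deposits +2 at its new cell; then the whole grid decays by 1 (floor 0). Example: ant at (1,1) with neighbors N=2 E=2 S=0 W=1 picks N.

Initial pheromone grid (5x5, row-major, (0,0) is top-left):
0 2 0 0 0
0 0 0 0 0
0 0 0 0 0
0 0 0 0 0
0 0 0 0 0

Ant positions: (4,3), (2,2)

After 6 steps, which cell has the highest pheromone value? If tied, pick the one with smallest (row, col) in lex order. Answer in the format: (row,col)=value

Step 1: ant0:(4,3)->N->(3,3) | ant1:(2,2)->N->(1,2)
  grid max=1 at (0,1)
Step 2: ant0:(3,3)->N->(2,3) | ant1:(1,2)->N->(0,2)
  grid max=1 at (0,2)
Step 3: ant0:(2,3)->N->(1,3) | ant1:(0,2)->E->(0,3)
  grid max=1 at (0,3)
Step 4: ant0:(1,3)->N->(0,3) | ant1:(0,3)->S->(1,3)
  grid max=2 at (0,3)
Step 5: ant0:(0,3)->S->(1,3) | ant1:(1,3)->N->(0,3)
  grid max=3 at (0,3)
Step 6: ant0:(1,3)->N->(0,3) | ant1:(0,3)->S->(1,3)
  grid max=4 at (0,3)
Final grid:
  0 0 0 4 0
  0 0 0 4 0
  0 0 0 0 0
  0 0 0 0 0
  0 0 0 0 0
Max pheromone 4 at (0,3)

Answer: (0,3)=4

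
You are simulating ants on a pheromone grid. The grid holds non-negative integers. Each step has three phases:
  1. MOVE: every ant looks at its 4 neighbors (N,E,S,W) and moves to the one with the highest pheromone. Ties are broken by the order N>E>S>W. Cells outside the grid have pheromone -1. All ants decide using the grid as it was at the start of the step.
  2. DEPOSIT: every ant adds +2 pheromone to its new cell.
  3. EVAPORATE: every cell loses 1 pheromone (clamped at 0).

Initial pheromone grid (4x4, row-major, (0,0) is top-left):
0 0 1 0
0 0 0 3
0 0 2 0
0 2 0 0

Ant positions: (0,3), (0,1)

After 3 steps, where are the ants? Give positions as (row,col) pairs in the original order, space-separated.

Step 1: ant0:(0,3)->S->(1,3) | ant1:(0,1)->E->(0,2)
  grid max=4 at (1,3)
Step 2: ant0:(1,3)->N->(0,3) | ant1:(0,2)->E->(0,3)
  grid max=3 at (0,3)
Step 3: ant0:(0,3)->S->(1,3) | ant1:(0,3)->S->(1,3)
  grid max=6 at (1,3)

(1,3) (1,3)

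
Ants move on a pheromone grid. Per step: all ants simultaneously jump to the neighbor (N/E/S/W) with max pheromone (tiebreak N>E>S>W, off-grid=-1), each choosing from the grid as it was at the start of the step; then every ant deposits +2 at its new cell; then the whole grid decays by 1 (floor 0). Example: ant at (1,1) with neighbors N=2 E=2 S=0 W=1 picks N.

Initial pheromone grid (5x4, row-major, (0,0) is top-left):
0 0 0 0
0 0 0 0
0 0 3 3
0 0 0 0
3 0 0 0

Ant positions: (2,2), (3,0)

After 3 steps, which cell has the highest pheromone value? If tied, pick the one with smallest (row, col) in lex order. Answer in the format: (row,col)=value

Step 1: ant0:(2,2)->E->(2,3) | ant1:(3,0)->S->(4,0)
  grid max=4 at (2,3)
Step 2: ant0:(2,3)->W->(2,2) | ant1:(4,0)->N->(3,0)
  grid max=3 at (2,2)
Step 3: ant0:(2,2)->E->(2,3) | ant1:(3,0)->S->(4,0)
  grid max=4 at (2,3)
Final grid:
  0 0 0 0
  0 0 0 0
  0 0 2 4
  0 0 0 0
  4 0 0 0
Max pheromone 4 at (2,3)

Answer: (2,3)=4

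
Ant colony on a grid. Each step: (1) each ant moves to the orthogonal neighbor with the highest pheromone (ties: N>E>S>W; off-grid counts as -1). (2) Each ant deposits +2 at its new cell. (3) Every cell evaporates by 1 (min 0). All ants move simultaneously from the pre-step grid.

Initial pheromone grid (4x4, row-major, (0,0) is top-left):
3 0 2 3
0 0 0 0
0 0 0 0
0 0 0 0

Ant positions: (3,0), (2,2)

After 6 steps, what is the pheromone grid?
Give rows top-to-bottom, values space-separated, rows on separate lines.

After step 1: ants at (2,0),(1,2)
  2 0 1 2
  0 0 1 0
  1 0 0 0
  0 0 0 0
After step 2: ants at (1,0),(0,2)
  1 0 2 1
  1 0 0 0
  0 0 0 0
  0 0 0 0
After step 3: ants at (0,0),(0,3)
  2 0 1 2
  0 0 0 0
  0 0 0 0
  0 0 0 0
After step 4: ants at (0,1),(0,2)
  1 1 2 1
  0 0 0 0
  0 0 0 0
  0 0 0 0
After step 5: ants at (0,2),(0,3)
  0 0 3 2
  0 0 0 0
  0 0 0 0
  0 0 0 0
After step 6: ants at (0,3),(0,2)
  0 0 4 3
  0 0 0 0
  0 0 0 0
  0 0 0 0

0 0 4 3
0 0 0 0
0 0 0 0
0 0 0 0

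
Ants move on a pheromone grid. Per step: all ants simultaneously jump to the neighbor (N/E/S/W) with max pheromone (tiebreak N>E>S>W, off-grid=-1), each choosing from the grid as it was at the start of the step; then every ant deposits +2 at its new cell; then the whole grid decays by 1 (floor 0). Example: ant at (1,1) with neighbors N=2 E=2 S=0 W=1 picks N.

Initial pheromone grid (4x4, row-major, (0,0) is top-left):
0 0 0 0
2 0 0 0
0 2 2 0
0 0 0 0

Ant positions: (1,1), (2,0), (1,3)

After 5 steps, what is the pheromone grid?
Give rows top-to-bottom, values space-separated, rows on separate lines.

After step 1: ants at (2,1),(1,0),(0,3)
  0 0 0 1
  3 0 0 0
  0 3 1 0
  0 0 0 0
After step 2: ants at (2,2),(0,0),(1,3)
  1 0 0 0
  2 0 0 1
  0 2 2 0
  0 0 0 0
After step 3: ants at (2,1),(1,0),(0,3)
  0 0 0 1
  3 0 0 0
  0 3 1 0
  0 0 0 0
After step 4: ants at (2,2),(0,0),(1,3)
  1 0 0 0
  2 0 0 1
  0 2 2 0
  0 0 0 0
After step 5: ants at (2,1),(1,0),(0,3)
  0 0 0 1
  3 0 0 0
  0 3 1 0
  0 0 0 0

0 0 0 1
3 0 0 0
0 3 1 0
0 0 0 0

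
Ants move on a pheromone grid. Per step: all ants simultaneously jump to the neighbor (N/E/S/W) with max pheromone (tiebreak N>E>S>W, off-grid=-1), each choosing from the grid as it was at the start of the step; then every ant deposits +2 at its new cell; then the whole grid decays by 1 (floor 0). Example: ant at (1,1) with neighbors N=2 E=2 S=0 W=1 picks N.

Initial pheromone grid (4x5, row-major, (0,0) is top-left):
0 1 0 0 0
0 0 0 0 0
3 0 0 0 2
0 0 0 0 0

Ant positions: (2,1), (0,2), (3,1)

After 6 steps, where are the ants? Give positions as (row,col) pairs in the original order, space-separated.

Step 1: ant0:(2,1)->W->(2,0) | ant1:(0,2)->W->(0,1) | ant2:(3,1)->N->(2,1)
  grid max=4 at (2,0)
Step 2: ant0:(2,0)->E->(2,1) | ant1:(0,1)->E->(0,2) | ant2:(2,1)->W->(2,0)
  grid max=5 at (2,0)
Step 3: ant0:(2,1)->W->(2,0) | ant1:(0,2)->W->(0,1) | ant2:(2,0)->E->(2,1)
  grid max=6 at (2,0)
Step 4: ant0:(2,0)->E->(2,1) | ant1:(0,1)->E->(0,2) | ant2:(2,1)->W->(2,0)
  grid max=7 at (2,0)
Step 5: ant0:(2,1)->W->(2,0) | ant1:(0,2)->W->(0,1) | ant2:(2,0)->E->(2,1)
  grid max=8 at (2,0)
Step 6: ant0:(2,0)->E->(2,1) | ant1:(0,1)->E->(0,2) | ant2:(2,1)->W->(2,0)
  grid max=9 at (2,0)

(2,1) (0,2) (2,0)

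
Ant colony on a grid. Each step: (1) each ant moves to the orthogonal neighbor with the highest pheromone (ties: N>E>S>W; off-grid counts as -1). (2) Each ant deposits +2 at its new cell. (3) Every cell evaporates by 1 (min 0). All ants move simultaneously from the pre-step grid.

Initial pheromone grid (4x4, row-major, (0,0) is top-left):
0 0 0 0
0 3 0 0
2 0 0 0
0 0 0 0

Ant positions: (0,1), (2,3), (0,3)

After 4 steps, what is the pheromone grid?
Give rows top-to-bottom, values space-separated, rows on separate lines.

After step 1: ants at (1,1),(1,3),(1,3)
  0 0 0 0
  0 4 0 3
  1 0 0 0
  0 0 0 0
After step 2: ants at (0,1),(0,3),(0,3)
  0 1 0 3
  0 3 0 2
  0 0 0 0
  0 0 0 0
After step 3: ants at (1,1),(1,3),(1,3)
  0 0 0 2
  0 4 0 5
  0 0 0 0
  0 0 0 0
After step 4: ants at (0,1),(0,3),(0,3)
  0 1 0 5
  0 3 0 4
  0 0 0 0
  0 0 0 0

0 1 0 5
0 3 0 4
0 0 0 0
0 0 0 0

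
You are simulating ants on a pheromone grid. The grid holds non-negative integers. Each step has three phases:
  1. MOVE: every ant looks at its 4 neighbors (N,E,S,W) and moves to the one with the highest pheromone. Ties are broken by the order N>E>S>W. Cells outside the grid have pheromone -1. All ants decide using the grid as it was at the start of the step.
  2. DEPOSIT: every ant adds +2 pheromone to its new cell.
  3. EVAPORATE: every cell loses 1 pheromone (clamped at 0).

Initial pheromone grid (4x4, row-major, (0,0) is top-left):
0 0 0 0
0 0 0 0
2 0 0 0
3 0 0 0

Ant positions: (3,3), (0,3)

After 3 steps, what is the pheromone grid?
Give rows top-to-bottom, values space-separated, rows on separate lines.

After step 1: ants at (2,3),(1,3)
  0 0 0 0
  0 0 0 1
  1 0 0 1
  2 0 0 0
After step 2: ants at (1,3),(2,3)
  0 0 0 0
  0 0 0 2
  0 0 0 2
  1 0 0 0
After step 3: ants at (2,3),(1,3)
  0 0 0 0
  0 0 0 3
  0 0 0 3
  0 0 0 0

0 0 0 0
0 0 0 3
0 0 0 3
0 0 0 0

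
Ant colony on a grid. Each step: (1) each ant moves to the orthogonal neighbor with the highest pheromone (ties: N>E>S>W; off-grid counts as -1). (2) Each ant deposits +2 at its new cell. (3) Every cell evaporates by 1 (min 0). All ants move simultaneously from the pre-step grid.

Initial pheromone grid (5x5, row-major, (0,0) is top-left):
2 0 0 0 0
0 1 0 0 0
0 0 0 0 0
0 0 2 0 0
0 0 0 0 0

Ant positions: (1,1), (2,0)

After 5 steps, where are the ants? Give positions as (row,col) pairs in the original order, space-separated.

Step 1: ant0:(1,1)->N->(0,1) | ant1:(2,0)->N->(1,0)
  grid max=1 at (0,0)
Step 2: ant0:(0,1)->W->(0,0) | ant1:(1,0)->N->(0,0)
  grid max=4 at (0,0)
Step 3: ant0:(0,0)->E->(0,1) | ant1:(0,0)->E->(0,1)
  grid max=3 at (0,0)
Step 4: ant0:(0,1)->W->(0,0) | ant1:(0,1)->W->(0,0)
  grid max=6 at (0,0)
Step 5: ant0:(0,0)->E->(0,1) | ant1:(0,0)->E->(0,1)
  grid max=5 at (0,0)

(0,1) (0,1)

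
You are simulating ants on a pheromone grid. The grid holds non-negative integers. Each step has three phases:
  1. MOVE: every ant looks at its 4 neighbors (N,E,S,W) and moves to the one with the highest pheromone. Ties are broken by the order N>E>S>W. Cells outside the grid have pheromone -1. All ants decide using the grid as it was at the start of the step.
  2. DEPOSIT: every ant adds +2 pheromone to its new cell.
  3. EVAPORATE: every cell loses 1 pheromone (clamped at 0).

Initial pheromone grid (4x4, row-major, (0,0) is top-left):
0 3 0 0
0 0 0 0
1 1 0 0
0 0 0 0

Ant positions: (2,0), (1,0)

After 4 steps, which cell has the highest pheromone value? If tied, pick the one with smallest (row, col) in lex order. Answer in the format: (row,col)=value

Answer: (2,0)=5

Derivation:
Step 1: ant0:(2,0)->E->(2,1) | ant1:(1,0)->S->(2,0)
  grid max=2 at (0,1)
Step 2: ant0:(2,1)->W->(2,0) | ant1:(2,0)->E->(2,1)
  grid max=3 at (2,0)
Step 3: ant0:(2,0)->E->(2,1) | ant1:(2,1)->W->(2,0)
  grid max=4 at (2,0)
Step 4: ant0:(2,1)->W->(2,0) | ant1:(2,0)->E->(2,1)
  grid max=5 at (2,0)
Final grid:
  0 0 0 0
  0 0 0 0
  5 5 0 0
  0 0 0 0
Max pheromone 5 at (2,0)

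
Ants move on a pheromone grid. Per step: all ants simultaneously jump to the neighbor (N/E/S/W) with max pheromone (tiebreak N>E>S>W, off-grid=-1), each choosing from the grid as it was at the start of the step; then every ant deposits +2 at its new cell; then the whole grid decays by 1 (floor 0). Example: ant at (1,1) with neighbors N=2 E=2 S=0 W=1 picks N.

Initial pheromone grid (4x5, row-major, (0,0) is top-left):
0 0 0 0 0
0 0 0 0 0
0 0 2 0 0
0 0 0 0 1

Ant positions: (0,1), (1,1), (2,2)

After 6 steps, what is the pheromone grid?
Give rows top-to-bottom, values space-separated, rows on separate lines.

After step 1: ants at (0,2),(0,1),(1,2)
  0 1 1 0 0
  0 0 1 0 0
  0 0 1 0 0
  0 0 0 0 0
After step 2: ants at (1,2),(0,2),(0,2)
  0 0 4 0 0
  0 0 2 0 0
  0 0 0 0 0
  0 0 0 0 0
After step 3: ants at (0,2),(1,2),(1,2)
  0 0 5 0 0
  0 0 5 0 0
  0 0 0 0 0
  0 0 0 0 0
After step 4: ants at (1,2),(0,2),(0,2)
  0 0 8 0 0
  0 0 6 0 0
  0 0 0 0 0
  0 0 0 0 0
After step 5: ants at (0,2),(1,2),(1,2)
  0 0 9 0 0
  0 0 9 0 0
  0 0 0 0 0
  0 0 0 0 0
After step 6: ants at (1,2),(0,2),(0,2)
  0 0 12 0 0
  0 0 10 0 0
  0 0 0 0 0
  0 0 0 0 0

0 0 12 0 0
0 0 10 0 0
0 0 0 0 0
0 0 0 0 0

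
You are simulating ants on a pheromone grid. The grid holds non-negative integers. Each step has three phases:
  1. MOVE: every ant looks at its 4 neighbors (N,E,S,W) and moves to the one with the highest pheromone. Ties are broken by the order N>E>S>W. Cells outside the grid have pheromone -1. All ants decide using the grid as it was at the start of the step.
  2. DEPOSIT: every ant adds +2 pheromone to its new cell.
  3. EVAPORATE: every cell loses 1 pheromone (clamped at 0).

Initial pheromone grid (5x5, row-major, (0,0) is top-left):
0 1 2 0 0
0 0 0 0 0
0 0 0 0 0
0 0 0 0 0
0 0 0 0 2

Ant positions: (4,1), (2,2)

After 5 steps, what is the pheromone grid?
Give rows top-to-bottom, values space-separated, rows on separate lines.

After step 1: ants at (3,1),(1,2)
  0 0 1 0 0
  0 0 1 0 0
  0 0 0 0 0
  0 1 0 0 0
  0 0 0 0 1
After step 2: ants at (2,1),(0,2)
  0 0 2 0 0
  0 0 0 0 0
  0 1 0 0 0
  0 0 0 0 0
  0 0 0 0 0
After step 3: ants at (1,1),(0,3)
  0 0 1 1 0
  0 1 0 0 0
  0 0 0 0 0
  0 0 0 0 0
  0 0 0 0 0
After step 4: ants at (0,1),(0,2)
  0 1 2 0 0
  0 0 0 0 0
  0 0 0 0 0
  0 0 0 0 0
  0 0 0 0 0
After step 5: ants at (0,2),(0,1)
  0 2 3 0 0
  0 0 0 0 0
  0 0 0 0 0
  0 0 0 0 0
  0 0 0 0 0

0 2 3 0 0
0 0 0 0 0
0 0 0 0 0
0 0 0 0 0
0 0 0 0 0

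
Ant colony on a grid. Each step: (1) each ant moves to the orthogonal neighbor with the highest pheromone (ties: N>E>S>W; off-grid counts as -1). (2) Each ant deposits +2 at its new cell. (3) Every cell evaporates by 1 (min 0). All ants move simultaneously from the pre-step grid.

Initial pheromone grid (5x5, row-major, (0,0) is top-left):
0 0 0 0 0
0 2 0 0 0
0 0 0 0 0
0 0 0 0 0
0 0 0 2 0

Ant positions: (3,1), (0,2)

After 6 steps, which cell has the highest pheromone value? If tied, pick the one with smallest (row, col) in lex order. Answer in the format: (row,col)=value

Step 1: ant0:(3,1)->N->(2,1) | ant1:(0,2)->E->(0,3)
  grid max=1 at (0,3)
Step 2: ant0:(2,1)->N->(1,1) | ant1:(0,3)->E->(0,4)
  grid max=2 at (1,1)
Step 3: ant0:(1,1)->N->(0,1) | ant1:(0,4)->S->(1,4)
  grid max=1 at (0,1)
Step 4: ant0:(0,1)->S->(1,1) | ant1:(1,4)->N->(0,4)
  grid max=2 at (1,1)
Step 5: ant0:(1,1)->N->(0,1) | ant1:(0,4)->S->(1,4)
  grid max=1 at (0,1)
Step 6: ant0:(0,1)->S->(1,1) | ant1:(1,4)->N->(0,4)
  grid max=2 at (1,1)
Final grid:
  0 0 0 0 1
  0 2 0 0 0
  0 0 0 0 0
  0 0 0 0 0
  0 0 0 0 0
Max pheromone 2 at (1,1)

Answer: (1,1)=2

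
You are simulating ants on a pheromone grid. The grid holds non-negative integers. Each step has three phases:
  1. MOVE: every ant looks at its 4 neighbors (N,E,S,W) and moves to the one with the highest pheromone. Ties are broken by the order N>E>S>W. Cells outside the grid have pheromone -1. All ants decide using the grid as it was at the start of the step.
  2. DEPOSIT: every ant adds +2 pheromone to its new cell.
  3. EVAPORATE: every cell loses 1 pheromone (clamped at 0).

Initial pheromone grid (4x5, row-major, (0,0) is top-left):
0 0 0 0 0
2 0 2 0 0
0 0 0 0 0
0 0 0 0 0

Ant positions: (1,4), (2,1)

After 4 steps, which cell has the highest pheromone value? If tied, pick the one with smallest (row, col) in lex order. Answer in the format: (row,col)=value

Step 1: ant0:(1,4)->N->(0,4) | ant1:(2,1)->N->(1,1)
  grid max=1 at (0,4)
Step 2: ant0:(0,4)->S->(1,4) | ant1:(1,1)->E->(1,2)
  grid max=2 at (1,2)
Step 3: ant0:(1,4)->N->(0,4) | ant1:(1,2)->N->(0,2)
  grid max=1 at (0,2)
Step 4: ant0:(0,4)->S->(1,4) | ant1:(0,2)->S->(1,2)
  grid max=2 at (1,2)
Final grid:
  0 0 0 0 0
  0 0 2 0 1
  0 0 0 0 0
  0 0 0 0 0
Max pheromone 2 at (1,2)

Answer: (1,2)=2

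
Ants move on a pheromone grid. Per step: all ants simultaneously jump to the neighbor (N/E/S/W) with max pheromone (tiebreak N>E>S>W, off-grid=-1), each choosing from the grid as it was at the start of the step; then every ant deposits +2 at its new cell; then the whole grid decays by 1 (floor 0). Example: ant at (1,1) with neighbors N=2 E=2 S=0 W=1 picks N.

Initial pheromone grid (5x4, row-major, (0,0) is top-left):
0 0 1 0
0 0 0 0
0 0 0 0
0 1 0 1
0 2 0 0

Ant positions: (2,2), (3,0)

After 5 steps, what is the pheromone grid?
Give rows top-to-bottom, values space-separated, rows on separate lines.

After step 1: ants at (1,2),(3,1)
  0 0 0 0
  0 0 1 0
  0 0 0 0
  0 2 0 0
  0 1 0 0
After step 2: ants at (0,2),(4,1)
  0 0 1 0
  0 0 0 0
  0 0 0 0
  0 1 0 0
  0 2 0 0
After step 3: ants at (0,3),(3,1)
  0 0 0 1
  0 0 0 0
  0 0 0 0
  0 2 0 0
  0 1 0 0
After step 4: ants at (1,3),(4,1)
  0 0 0 0
  0 0 0 1
  0 0 0 0
  0 1 0 0
  0 2 0 0
After step 5: ants at (0,3),(3,1)
  0 0 0 1
  0 0 0 0
  0 0 0 0
  0 2 0 0
  0 1 0 0

0 0 0 1
0 0 0 0
0 0 0 0
0 2 0 0
0 1 0 0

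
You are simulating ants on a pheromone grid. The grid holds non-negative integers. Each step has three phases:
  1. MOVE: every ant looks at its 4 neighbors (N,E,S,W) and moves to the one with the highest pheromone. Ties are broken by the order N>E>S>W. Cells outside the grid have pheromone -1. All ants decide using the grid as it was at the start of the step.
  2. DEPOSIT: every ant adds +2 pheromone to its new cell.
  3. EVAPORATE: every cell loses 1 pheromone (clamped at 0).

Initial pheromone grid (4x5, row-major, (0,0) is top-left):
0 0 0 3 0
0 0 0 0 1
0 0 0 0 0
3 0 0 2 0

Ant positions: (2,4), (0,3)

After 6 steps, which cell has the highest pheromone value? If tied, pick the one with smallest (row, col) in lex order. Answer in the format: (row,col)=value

Answer: (1,4)=7

Derivation:
Step 1: ant0:(2,4)->N->(1,4) | ant1:(0,3)->E->(0,4)
  grid max=2 at (0,3)
Step 2: ant0:(1,4)->N->(0,4) | ant1:(0,4)->S->(1,4)
  grid max=3 at (1,4)
Step 3: ant0:(0,4)->S->(1,4) | ant1:(1,4)->N->(0,4)
  grid max=4 at (1,4)
Step 4: ant0:(1,4)->N->(0,4) | ant1:(0,4)->S->(1,4)
  grid max=5 at (1,4)
Step 5: ant0:(0,4)->S->(1,4) | ant1:(1,4)->N->(0,4)
  grid max=6 at (1,4)
Step 6: ant0:(1,4)->N->(0,4) | ant1:(0,4)->S->(1,4)
  grid max=7 at (1,4)
Final grid:
  0 0 0 0 6
  0 0 0 0 7
  0 0 0 0 0
  0 0 0 0 0
Max pheromone 7 at (1,4)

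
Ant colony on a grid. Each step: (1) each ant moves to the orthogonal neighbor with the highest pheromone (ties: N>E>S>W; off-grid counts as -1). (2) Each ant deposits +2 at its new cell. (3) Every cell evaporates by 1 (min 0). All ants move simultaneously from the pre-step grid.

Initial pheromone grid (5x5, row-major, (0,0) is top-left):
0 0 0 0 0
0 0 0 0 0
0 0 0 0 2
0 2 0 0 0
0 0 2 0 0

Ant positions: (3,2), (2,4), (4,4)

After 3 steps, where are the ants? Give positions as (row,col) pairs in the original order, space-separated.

Step 1: ant0:(3,2)->S->(4,2) | ant1:(2,4)->N->(1,4) | ant2:(4,4)->N->(3,4)
  grid max=3 at (4,2)
Step 2: ant0:(4,2)->N->(3,2) | ant1:(1,4)->S->(2,4) | ant2:(3,4)->N->(2,4)
  grid max=4 at (2,4)
Step 3: ant0:(3,2)->S->(4,2) | ant1:(2,4)->N->(1,4) | ant2:(2,4)->N->(1,4)
  grid max=3 at (1,4)

(4,2) (1,4) (1,4)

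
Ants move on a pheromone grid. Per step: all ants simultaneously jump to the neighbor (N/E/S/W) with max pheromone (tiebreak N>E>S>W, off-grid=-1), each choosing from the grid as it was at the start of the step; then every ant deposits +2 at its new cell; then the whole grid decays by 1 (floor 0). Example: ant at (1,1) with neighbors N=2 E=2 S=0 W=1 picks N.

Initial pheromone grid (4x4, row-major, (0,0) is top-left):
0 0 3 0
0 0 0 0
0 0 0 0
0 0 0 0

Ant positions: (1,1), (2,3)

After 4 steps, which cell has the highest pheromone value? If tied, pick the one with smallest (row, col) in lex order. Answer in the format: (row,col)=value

Answer: (0,2)=5

Derivation:
Step 1: ant0:(1,1)->N->(0,1) | ant1:(2,3)->N->(1,3)
  grid max=2 at (0,2)
Step 2: ant0:(0,1)->E->(0,2) | ant1:(1,3)->N->(0,3)
  grid max=3 at (0,2)
Step 3: ant0:(0,2)->E->(0,3) | ant1:(0,3)->W->(0,2)
  grid max=4 at (0,2)
Step 4: ant0:(0,3)->W->(0,2) | ant1:(0,2)->E->(0,3)
  grid max=5 at (0,2)
Final grid:
  0 0 5 3
  0 0 0 0
  0 0 0 0
  0 0 0 0
Max pheromone 5 at (0,2)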